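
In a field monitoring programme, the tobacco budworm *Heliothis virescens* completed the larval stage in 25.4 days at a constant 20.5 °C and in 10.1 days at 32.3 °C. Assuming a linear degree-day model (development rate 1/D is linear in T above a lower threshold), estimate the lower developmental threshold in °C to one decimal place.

Under the model K = D·(T − T_b), so D₁·(T₁ − T_b) = D₂·(T₂ − T_b).
25.4·(20.5 − T_b) = 10.1·(32.3 − T_b)
T_b = (25.4·20.5 − 10.1·32.3) / (25.4 − 10.1) = 194.47 / 15.3 = 12.710 °C ≈ 12.7 °C.

12.7 °C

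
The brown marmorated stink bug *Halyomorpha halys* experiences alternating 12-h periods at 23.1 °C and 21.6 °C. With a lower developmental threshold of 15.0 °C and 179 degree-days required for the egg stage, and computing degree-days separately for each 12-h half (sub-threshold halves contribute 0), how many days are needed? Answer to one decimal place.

Day half: max(0, 23.1 − 15.0) × 0.5 = 8.1 × 0.5 = 4.05 DD.
Night half: max(0, 21.6 − 15.0) × 0.5 = 6.6 × 0.5 = 3.30 DD.
Per 24 h: 7.35 DD/day.
Duration = 179 / 7.35 = 24.354 ≈ 24.4 days.

24.4 days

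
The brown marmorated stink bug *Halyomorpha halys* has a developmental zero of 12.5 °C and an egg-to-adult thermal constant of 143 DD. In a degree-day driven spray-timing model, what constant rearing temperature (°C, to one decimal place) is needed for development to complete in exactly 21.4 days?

Required daily accumulation = 143 / 21.4 = 6.682 DD/day.
T = T_base + 6.682 = 12.5 + 6.682 = 19.182 ≈ 19.2 °C.

19.2 °C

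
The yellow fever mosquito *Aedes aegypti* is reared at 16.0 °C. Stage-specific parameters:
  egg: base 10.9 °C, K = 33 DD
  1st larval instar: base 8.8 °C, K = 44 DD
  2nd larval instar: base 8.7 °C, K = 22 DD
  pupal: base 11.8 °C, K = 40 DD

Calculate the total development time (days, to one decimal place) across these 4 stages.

25.1 days

egg: 33 / (16.0 − 10.9) = 33 / 5.1 = 6.471 d.
1st larval instar: 44 / (16.0 − 8.8) = 44 / 7.2 = 6.111 d.
2nd larval instar: 22 / (16.0 − 8.7) = 22 / 7.3 = 3.014 d.
pupal: 40 / (16.0 − 11.8) = 40 / 4.2 = 9.524 d.
Sum = 25.119 ≈ 25.1 days.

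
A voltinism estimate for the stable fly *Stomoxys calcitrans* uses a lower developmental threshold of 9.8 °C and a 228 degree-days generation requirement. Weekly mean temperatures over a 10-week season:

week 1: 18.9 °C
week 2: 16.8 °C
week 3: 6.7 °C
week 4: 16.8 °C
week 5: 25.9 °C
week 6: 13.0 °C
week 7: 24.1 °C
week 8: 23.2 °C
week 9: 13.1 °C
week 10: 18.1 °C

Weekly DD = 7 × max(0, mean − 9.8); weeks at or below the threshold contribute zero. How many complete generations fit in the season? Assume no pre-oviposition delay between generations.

2 generations

Weekly DD (7 × max(0, T̄ − 9.8)): 63.7, 49.0, 0.0, 49.0, 112.7, 22.4, 100.1, 93.8, 23.1, 58.1.
Season total = 571.9 DD.
Complete generations = ⌊571.9 / 228⌋ = 2.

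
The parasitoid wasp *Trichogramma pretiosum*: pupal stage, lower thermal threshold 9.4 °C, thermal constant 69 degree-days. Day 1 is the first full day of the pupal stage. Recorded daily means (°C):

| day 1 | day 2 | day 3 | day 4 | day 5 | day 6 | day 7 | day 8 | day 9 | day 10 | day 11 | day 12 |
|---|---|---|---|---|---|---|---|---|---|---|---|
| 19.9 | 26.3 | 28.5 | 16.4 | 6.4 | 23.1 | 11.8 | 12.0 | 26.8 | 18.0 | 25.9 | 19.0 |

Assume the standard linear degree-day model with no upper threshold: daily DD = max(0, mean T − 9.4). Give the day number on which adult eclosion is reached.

Daily DD above 9.4 °C: 10.5, 16.9, 19.1, 7.0, 0.0, 13.7, 2.4, 2.6, 17.4, 8.6, 16.5, 9.6.
Cumulative: 10.5, 27.4, 46.5, 53.5, 53.5, 67.2, 69.6, 72.2, 89.6, 98.2, 114.7, 124.3.
The total first reaches 69 DD on day 7.

day 7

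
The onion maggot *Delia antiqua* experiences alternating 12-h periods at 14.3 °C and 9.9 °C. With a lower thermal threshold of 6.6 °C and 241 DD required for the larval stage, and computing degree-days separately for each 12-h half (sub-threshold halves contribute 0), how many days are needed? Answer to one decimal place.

43.8 days

Day half: max(0, 14.3 − 6.6) × 0.5 = 7.7 × 0.5 = 3.85 DD.
Night half: max(0, 9.9 − 6.6) × 0.5 = 3.3 × 0.5 = 1.65 DD.
Per 24 h: 5.50 DD/day.
Duration = 241 / 5.50 = 43.818 ≈ 43.8 days.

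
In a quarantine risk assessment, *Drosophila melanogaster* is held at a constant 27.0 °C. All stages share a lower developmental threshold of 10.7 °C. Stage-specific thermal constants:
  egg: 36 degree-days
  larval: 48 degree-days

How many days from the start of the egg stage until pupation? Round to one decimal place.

5.2 days

Daily accumulation at 27.0 °C = 27.0 − 10.7 = 16.3 DD/day.
Total K = 36 + 48 = 84 DD.
Total duration = 84 / 16.3 = 5.153 ≈ 5.2 days.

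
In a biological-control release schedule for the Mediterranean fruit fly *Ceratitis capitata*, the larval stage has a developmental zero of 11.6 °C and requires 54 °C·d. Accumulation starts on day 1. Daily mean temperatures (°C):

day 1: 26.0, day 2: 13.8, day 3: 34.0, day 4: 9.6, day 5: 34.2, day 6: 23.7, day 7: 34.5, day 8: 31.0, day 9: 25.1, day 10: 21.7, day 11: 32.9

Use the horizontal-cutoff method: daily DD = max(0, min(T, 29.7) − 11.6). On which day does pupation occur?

Daily DD above 11.6 °C (capped at 18.1): 14.4, 2.2, 18.1, 0.0, 18.1, 12.1, 18.1, 18.1, 13.5, 10.1, 18.1.
Cumulative: 14.4, 16.6, 34.7, 34.7, 52.8, 64.9, 83.0, 101.1, 114.6, 124.7, 142.8.
The total first reaches 54 DD on day 6.

day 6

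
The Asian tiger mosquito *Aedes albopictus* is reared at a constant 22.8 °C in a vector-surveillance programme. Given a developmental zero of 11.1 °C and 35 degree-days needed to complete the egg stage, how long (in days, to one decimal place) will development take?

3.0 days

Daily accumulation = 22.8 − 11.1 = 11.7 DD/day.
Duration = 35 / 11.7 = 2.991 ≈ 3.0 days.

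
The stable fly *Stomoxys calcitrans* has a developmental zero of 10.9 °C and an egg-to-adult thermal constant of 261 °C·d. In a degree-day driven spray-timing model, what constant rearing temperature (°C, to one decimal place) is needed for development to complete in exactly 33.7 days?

Required daily accumulation = 261 / 33.7 = 7.745 DD/day.
T = T_base + 7.745 = 10.9 + 7.745 = 18.645 ≈ 18.6 °C.

18.6 °C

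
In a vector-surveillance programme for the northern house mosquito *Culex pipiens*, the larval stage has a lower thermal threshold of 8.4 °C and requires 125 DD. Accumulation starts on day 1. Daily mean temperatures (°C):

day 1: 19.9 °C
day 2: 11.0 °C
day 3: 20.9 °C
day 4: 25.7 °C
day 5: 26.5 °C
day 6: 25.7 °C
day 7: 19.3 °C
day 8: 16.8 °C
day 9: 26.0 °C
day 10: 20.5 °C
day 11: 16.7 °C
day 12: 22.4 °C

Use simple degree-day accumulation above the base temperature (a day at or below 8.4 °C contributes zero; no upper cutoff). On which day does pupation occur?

day 10

Daily DD above 8.4 °C: 11.5, 2.6, 12.5, 17.3, 18.1, 17.3, 10.9, 8.4, 17.6, 12.1, 8.3, 14.0.
Cumulative: 11.5, 14.1, 26.6, 43.9, 62.0, 79.3, 90.2, 98.6, 116.2, 128.3, 136.6, 150.6.
The total first reaches 125 DD on day 10.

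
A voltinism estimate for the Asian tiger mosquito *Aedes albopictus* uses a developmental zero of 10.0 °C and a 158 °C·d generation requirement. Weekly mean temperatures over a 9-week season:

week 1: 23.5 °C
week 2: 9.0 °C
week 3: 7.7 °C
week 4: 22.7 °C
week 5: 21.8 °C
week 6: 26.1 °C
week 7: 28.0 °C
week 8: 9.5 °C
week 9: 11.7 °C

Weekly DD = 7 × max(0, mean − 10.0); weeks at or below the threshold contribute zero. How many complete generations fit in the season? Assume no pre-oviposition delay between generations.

3 generations

Weekly DD (7 × max(0, T̄ − 10.0)): 94.5, 0.0, 0.0, 88.9, 82.6, 112.7, 126.0, 0.0, 11.9.
Season total = 516.6 DD.
Complete generations = ⌊516.6 / 158⌋ = 3.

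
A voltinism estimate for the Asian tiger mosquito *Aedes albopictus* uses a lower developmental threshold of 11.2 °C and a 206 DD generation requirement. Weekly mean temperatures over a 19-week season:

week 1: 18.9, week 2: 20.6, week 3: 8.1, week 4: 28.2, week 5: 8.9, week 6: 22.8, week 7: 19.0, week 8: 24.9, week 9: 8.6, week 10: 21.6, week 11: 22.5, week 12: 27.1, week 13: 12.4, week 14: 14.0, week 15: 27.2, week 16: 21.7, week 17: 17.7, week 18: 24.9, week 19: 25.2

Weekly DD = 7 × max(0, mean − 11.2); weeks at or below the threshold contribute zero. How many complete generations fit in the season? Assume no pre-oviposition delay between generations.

Weekly DD (7 × max(0, T̄ − 11.2)): 53.9, 65.8, 0.0, 119.0, 0.0, 81.2, 54.6, 95.9, 0.0, 72.8, 79.1, 111.3, 8.4, 19.6, 112.0, 73.5, 45.5, 95.9, 98.0.
Season total = 1186.5 DD.
Complete generations = ⌊1186.5 / 206⌋ = 5.

5 generations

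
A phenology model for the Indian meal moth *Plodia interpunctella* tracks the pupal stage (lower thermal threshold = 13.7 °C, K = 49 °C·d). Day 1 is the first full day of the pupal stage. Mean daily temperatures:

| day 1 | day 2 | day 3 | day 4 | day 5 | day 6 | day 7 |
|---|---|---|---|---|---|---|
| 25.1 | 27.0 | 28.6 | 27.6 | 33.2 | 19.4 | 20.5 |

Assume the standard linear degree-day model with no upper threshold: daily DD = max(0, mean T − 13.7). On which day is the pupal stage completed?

Daily DD above 13.7 °C: 11.4, 13.3, 14.9, 13.9, 19.5, 5.7, 6.8.
Cumulative: 11.4, 24.7, 39.6, 53.5, 73.0, 78.7, 85.5.
The total first reaches 49 DD on day 4.

day 4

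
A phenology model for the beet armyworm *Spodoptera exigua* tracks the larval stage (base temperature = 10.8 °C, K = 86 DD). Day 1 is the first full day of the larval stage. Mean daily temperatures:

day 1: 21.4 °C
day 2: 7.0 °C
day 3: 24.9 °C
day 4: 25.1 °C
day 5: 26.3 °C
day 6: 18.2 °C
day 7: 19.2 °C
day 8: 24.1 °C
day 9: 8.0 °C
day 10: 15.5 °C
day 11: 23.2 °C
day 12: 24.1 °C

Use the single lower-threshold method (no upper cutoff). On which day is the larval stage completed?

Daily DD above 10.8 °C: 10.6, 0.0, 14.1, 14.3, 15.5, 7.4, 8.4, 13.3, 0.0, 4.7, 12.4, 13.3.
Cumulative: 10.6, 10.6, 24.7, 39.0, 54.5, 61.9, 70.3, 83.6, 83.6, 88.3, 100.7, 114.0.
The total first reaches 86 DD on day 10.

day 10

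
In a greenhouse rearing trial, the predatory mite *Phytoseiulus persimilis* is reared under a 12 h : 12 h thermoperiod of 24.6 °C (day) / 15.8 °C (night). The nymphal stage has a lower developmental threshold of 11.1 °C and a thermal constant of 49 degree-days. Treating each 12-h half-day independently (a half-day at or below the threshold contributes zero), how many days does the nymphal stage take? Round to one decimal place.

5.4 days

Day half: max(0, 24.6 − 11.1) × 0.5 = 13.5 × 0.5 = 6.75 DD.
Night half: max(0, 15.8 − 11.1) × 0.5 = 4.7 × 0.5 = 2.35 DD.
Per 24 h: 9.10 DD/day.
Duration = 49 / 9.10 = 5.385 ≈ 5.4 days.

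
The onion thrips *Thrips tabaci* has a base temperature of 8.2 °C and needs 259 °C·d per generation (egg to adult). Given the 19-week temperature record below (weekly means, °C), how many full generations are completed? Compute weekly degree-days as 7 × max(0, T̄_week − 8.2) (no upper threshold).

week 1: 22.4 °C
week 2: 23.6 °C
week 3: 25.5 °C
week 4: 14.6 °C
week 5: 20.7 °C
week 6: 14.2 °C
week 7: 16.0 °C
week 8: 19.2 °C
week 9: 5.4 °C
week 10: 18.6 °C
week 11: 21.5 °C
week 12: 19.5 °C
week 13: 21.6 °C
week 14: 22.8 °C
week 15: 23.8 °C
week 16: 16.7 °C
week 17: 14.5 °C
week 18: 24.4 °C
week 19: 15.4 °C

Weekly DD (7 × max(0, T̄ − 8.2)): 99.4, 107.8, 121.1, 44.8, 87.5, 42.0, 54.6, 77.0, 0.0, 72.8, 93.1, 79.1, 93.8, 102.2, 109.2, 59.5, 44.1, 113.4, 50.4.
Season total = 1451.8 DD.
Complete generations = ⌊1451.8 / 259⌋ = 5.

5 generations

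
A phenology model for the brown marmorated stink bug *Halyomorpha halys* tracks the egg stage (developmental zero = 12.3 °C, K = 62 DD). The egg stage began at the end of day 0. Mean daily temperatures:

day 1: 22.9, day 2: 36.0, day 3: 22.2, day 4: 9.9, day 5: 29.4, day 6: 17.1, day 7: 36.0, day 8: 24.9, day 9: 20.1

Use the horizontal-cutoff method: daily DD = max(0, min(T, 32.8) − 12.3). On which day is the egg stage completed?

day 6

Daily DD above 12.3 °C (capped at 20.5): 10.6, 20.5, 9.9, 0.0, 17.1, 4.8, 20.5, 12.6, 7.8.
Cumulative: 10.6, 31.1, 41.0, 41.0, 58.1, 62.9, 83.4, 96.0, 103.8.
The total first reaches 62 DD on day 6.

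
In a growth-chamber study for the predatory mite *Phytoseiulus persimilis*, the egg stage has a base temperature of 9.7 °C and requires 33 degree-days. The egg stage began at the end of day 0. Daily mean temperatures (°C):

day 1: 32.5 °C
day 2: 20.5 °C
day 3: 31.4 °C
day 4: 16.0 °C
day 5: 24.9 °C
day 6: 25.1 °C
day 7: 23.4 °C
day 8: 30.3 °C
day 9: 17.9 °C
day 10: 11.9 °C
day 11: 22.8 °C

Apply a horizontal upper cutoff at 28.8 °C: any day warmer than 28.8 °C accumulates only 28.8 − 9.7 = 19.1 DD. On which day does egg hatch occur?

day 3

Daily DD above 9.7 °C (capped at 19.1): 19.1, 10.8, 19.1, 6.3, 15.2, 15.4, 13.7, 19.1, 8.2, 2.2, 13.1.
Cumulative: 19.1, 29.9, 49.0, 55.3, 70.5, 85.9, 99.6, 118.7, 126.9, 129.1, 142.2.
The total first reaches 33 DD on day 3.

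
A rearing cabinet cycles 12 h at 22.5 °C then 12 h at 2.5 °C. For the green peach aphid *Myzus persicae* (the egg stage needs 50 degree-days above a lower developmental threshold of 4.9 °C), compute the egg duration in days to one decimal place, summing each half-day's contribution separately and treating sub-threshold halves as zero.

5.7 days

Day half: max(0, 22.5 − 4.9) × 0.5 = 17.6 × 0.5 = 8.80 DD.
Night half: max(0, 2.5 − 4.9) × 0.5 = 0.0 × 0.5 = 0.00 DD.
Per 24 h: 8.80 DD/day.
Duration = 50 / 8.80 = 5.682 ≈ 5.7 days.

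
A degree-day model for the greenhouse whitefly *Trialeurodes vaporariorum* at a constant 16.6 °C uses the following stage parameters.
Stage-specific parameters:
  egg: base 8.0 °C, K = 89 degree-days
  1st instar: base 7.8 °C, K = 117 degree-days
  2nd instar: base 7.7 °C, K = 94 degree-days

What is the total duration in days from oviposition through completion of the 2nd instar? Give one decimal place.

34.2 days

egg: 89 / (16.6 − 8.0) = 89 / 8.6 = 10.349 d.
1st instar: 117 / (16.6 − 7.8) = 117 / 8.8 = 13.295 d.
2nd instar: 94 / (16.6 − 7.7) = 94 / 8.9 = 10.562 d.
Sum = 34.206 ≈ 34.2 days.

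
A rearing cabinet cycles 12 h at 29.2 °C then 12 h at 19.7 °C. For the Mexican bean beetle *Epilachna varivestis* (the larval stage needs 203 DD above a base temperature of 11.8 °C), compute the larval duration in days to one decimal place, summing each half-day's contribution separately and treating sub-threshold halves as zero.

16.0 days

Day half: max(0, 29.2 − 11.8) × 0.5 = 17.4 × 0.5 = 8.70 DD.
Night half: max(0, 19.7 − 11.8) × 0.5 = 7.9 × 0.5 = 3.95 DD.
Per 24 h: 12.65 DD/day.
Duration = 203 / 12.65 = 16.047 ≈ 16.0 days.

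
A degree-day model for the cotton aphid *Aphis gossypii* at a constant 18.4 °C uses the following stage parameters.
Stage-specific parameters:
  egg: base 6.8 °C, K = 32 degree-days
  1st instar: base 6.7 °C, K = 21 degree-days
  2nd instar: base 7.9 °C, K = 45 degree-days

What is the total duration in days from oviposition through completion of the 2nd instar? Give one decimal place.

egg: 32 / (18.4 − 6.8) = 32 / 11.6 = 2.759 d.
1st instar: 21 / (18.4 − 6.7) = 21 / 11.7 = 1.795 d.
2nd instar: 45 / (18.4 − 7.9) = 45 / 10.5 = 4.286 d.
Sum = 8.839 ≈ 8.8 days.

8.8 days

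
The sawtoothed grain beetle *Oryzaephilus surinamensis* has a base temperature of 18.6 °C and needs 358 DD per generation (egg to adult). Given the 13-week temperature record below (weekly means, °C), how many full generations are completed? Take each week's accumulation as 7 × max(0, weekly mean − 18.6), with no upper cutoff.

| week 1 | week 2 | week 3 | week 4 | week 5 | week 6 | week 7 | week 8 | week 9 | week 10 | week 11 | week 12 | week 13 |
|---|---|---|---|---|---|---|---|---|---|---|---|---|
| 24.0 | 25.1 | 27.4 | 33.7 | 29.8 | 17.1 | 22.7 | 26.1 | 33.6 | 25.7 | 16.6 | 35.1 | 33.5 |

Weekly DD (7 × max(0, T̄ − 18.6)): 37.8, 45.5, 61.6, 105.7, 78.4, 0.0, 28.7, 52.5, 105.0, 49.7, 0.0, 115.5, 104.3.
Season total = 784.7 DD.
Complete generations = ⌊784.7 / 358⌋ = 2.

2 generations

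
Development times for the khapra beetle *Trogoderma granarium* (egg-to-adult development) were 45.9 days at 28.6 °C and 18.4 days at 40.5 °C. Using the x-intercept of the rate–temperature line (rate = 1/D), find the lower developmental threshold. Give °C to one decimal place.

Under the model K = D·(T − T_b), so D₁·(T₁ − T_b) = D₂·(T₂ − T_b).
45.9·(28.6 − T_b) = 18.4·(40.5 − T_b)
T_b = (45.9·28.6 − 18.4·40.5) / (45.9 − 18.4) = 567.54 / 27.5 = 20.638 °C ≈ 20.6 °C.

20.6 °C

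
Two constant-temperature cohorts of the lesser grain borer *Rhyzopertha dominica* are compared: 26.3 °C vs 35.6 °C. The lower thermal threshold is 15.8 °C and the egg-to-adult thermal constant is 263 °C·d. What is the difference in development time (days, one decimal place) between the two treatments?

At 26.3 °C: 263 / (26.3 − 15.8) = 263 / 10.5 = 25.048 d.
At 35.6 °C: 263 / (35.6 − 15.8) = 263 / 19.8 = 13.283 d.
Difference = |25.048 − 13.283| = 11.765 ≈ 11.8 days.

11.8 days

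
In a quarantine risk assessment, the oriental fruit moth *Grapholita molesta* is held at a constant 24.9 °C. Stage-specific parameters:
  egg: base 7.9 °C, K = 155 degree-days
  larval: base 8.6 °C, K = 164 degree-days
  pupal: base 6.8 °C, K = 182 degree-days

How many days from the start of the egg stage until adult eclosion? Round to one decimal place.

egg: 155 / (24.9 − 7.9) = 155 / 17.0 = 9.118 d.
larval: 164 / (24.9 − 8.6) = 164 / 16.3 = 10.061 d.
pupal: 182 / (24.9 − 6.8) = 182 / 18.1 = 10.055 d.
Sum = 29.234 ≈ 29.2 days.

29.2 days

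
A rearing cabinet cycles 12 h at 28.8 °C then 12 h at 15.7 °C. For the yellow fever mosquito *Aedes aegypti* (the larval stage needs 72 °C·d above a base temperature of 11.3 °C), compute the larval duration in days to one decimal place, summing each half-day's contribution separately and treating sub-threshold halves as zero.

6.6 days

Day half: max(0, 28.8 − 11.3) × 0.5 = 17.5 × 0.5 = 8.75 DD.
Night half: max(0, 15.7 − 11.3) × 0.5 = 4.4 × 0.5 = 2.20 DD.
Per 24 h: 10.95 DD/day.
Duration = 72 / 10.95 = 6.575 ≈ 6.6 days.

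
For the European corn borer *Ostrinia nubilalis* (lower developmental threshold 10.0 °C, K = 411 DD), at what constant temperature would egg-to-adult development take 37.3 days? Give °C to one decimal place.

21.0 °C

Required daily accumulation = 411 / 37.3 = 11.019 DD/day.
T = T_base + 11.019 = 10.0 + 11.019 = 21.019 ≈ 21.0 °C.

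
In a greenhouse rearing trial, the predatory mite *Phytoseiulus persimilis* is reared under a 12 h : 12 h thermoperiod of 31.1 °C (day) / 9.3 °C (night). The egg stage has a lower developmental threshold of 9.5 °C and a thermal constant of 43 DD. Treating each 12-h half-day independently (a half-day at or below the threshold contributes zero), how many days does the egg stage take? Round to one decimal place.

Day half: max(0, 31.1 − 9.5) × 0.5 = 21.6 × 0.5 = 10.80 DD.
Night half: max(0, 9.3 − 9.5) × 0.5 = 0.0 × 0.5 = 0.00 DD.
Per 24 h: 10.80 DD/day.
Duration = 43 / 10.80 = 3.981 ≈ 4.0 days.

4.0 days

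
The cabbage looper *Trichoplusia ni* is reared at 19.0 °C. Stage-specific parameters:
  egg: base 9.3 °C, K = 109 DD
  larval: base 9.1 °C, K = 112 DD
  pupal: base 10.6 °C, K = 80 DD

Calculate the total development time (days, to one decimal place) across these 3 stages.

egg: 109 / (19.0 − 9.3) = 109 / 9.7 = 11.237 d.
larval: 112 / (19.0 − 9.1) = 112 / 9.9 = 11.313 d.
pupal: 80 / (19.0 − 10.6) = 80 / 8.4 = 9.524 d.
Sum = 32.074 ≈ 32.1 days.

32.1 days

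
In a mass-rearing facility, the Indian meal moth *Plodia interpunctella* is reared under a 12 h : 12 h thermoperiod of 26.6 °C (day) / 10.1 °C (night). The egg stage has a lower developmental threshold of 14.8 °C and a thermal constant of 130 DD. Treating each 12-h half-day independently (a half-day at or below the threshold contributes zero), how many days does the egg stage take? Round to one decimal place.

Day half: max(0, 26.6 − 14.8) × 0.5 = 11.8 × 0.5 = 5.90 DD.
Night half: max(0, 10.1 − 14.8) × 0.5 = 0.0 × 0.5 = 0.00 DD.
Per 24 h: 5.90 DD/day.
Duration = 130 / 5.90 = 22.034 ≈ 22.0 days.

22.0 days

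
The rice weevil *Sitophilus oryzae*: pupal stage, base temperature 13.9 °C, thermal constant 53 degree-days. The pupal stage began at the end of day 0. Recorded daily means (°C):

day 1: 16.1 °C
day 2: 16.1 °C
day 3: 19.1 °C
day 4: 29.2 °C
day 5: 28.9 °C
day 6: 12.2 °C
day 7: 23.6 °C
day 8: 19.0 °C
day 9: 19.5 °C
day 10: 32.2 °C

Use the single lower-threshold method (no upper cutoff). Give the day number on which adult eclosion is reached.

day 8

Daily DD above 13.9 °C: 2.2, 2.2, 5.2, 15.3, 15.0, 0.0, 9.7, 5.1, 5.6, 18.3.
Cumulative: 2.2, 4.4, 9.6, 24.9, 39.9, 39.9, 49.6, 54.7, 60.3, 78.6.
The total first reaches 53 DD on day 8.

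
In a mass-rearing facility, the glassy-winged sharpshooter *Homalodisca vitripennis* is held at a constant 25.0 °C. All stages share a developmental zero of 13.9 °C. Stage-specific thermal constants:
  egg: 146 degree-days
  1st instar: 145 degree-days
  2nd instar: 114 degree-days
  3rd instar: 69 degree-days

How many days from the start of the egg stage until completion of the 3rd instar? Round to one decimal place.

Daily accumulation at 25.0 °C = 25.0 − 13.9 = 11.1 DD/day.
Total K = 146 + 145 + 114 + 69 = 474 DD.
Total duration = 474 / 11.1 = 42.703 ≈ 42.7 days.

42.7 days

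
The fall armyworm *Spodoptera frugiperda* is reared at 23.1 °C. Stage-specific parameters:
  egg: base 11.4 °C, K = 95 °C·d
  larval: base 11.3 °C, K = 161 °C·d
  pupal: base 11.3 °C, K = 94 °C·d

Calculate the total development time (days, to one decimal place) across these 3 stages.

29.7 days

egg: 95 / (23.1 − 11.4) = 95 / 11.7 = 8.120 d.
larval: 161 / (23.1 − 11.3) = 161 / 11.8 = 13.644 d.
pupal: 94 / (23.1 − 11.3) = 94 / 11.8 = 7.966 d.
Sum = 29.730 ≈ 29.7 days.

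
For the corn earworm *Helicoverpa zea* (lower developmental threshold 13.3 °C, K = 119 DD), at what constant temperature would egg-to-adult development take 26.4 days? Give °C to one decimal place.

Required daily accumulation = 119 / 26.4 = 4.508 DD/day.
T = T_base + 4.508 = 13.3 + 4.508 = 17.808 ≈ 17.8 °C.

17.8 °C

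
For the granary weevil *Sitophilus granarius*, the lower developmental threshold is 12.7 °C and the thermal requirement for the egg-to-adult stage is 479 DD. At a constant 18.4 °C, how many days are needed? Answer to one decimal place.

Daily accumulation = 18.4 − 12.7 = 5.7 DD/day.
Duration = 479 / 5.7 = 84.035 ≈ 84.0 days.

84.0 days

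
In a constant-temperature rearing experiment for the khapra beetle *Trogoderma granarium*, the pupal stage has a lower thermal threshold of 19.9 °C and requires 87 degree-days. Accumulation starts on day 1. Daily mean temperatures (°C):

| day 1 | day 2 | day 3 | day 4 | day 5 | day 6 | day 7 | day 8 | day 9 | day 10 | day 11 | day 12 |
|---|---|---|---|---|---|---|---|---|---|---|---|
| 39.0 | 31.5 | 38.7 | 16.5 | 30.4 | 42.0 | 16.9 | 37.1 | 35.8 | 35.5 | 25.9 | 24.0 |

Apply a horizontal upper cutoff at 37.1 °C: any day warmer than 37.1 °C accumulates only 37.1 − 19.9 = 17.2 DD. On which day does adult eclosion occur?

Daily DD above 19.9 °C (capped at 17.2): 17.2, 11.6, 17.2, 0.0, 10.5, 17.2, 0.0, 17.2, 15.9, 15.6, 6.0, 4.1.
Cumulative: 17.2, 28.8, 46.0, 46.0, 56.5, 73.7, 73.7, 90.9, 106.8, 122.4, 128.4, 132.5.
The total first reaches 87 DD on day 8.

day 8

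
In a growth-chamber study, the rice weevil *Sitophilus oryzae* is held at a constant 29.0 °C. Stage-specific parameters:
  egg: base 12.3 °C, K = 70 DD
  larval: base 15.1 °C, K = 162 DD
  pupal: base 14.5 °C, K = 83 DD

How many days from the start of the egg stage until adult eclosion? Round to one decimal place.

21.6 days

egg: 70 / (29.0 − 12.3) = 70 / 16.7 = 4.192 d.
larval: 162 / (29.0 − 15.1) = 162 / 13.9 = 11.655 d.
pupal: 83 / (29.0 − 14.5) = 83 / 14.5 = 5.724 d.
Sum = 21.570 ≈ 21.6 days.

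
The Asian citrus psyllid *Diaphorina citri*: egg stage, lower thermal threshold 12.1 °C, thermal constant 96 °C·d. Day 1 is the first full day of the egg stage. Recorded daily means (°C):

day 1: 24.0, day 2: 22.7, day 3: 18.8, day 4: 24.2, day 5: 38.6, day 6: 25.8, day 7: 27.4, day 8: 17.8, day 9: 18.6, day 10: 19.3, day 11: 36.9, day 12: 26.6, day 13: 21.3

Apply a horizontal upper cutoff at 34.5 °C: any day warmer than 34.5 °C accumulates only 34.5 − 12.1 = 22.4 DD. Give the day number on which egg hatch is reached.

Daily DD above 12.1 °C (capped at 22.4): 11.9, 10.6, 6.7, 12.1, 22.4, 13.7, 15.3, 5.7, 6.5, 7.2, 22.4, 14.5, 9.2.
Cumulative: 11.9, 22.5, 29.2, 41.3, 63.7, 77.4, 92.7, 98.4, 104.9, 112.1, 134.5, 149.0, 158.2.
The total first reaches 96 DD on day 8.

day 8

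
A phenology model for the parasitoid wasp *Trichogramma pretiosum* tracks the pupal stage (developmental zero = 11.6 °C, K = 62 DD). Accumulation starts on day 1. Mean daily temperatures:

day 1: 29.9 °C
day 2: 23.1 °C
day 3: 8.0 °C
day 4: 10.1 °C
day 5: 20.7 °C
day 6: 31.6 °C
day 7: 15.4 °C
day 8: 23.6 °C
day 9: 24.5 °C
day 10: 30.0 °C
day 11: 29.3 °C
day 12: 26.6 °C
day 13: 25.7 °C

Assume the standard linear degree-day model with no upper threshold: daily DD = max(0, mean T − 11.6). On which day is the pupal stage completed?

Daily DD above 11.6 °C: 18.3, 11.5, 0.0, 0.0, 9.1, 20.0, 3.8, 12.0, 12.9, 18.4, 17.7, 15.0, 14.1.
Cumulative: 18.3, 29.8, 29.8, 29.8, 38.9, 58.9, 62.7, 74.7, 87.6, 106.0, 123.7, 138.7, 152.8.
The total first reaches 62 DD on day 7.

day 7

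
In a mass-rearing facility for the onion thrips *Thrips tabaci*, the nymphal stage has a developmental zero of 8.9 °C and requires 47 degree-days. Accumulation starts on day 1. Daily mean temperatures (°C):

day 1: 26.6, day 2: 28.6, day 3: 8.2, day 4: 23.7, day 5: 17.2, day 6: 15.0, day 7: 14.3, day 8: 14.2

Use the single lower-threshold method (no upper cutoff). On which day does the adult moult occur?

Daily DD above 8.9 °C: 17.7, 19.7, 0.0, 14.8, 8.3, 6.1, 5.4, 5.3.
Cumulative: 17.7, 37.4, 37.4, 52.2, 60.5, 66.6, 72.0, 77.3.
The total first reaches 47 DD on day 4.

day 4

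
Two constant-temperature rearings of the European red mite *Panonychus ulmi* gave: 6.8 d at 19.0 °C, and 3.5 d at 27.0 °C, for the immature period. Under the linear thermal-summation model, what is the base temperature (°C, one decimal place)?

Equal thermal constants: D₁(T₁ − T_b) = D₂(T₂ − T_b).
6.8·(19.0 − T_b) = 3.5·(27.0 − T_b)
T_b = (6.8·19.0 − 3.5·27.0) / (6.8 − 3.5) = 34.70 / 3.3 = 10.515 °C ≈ 10.5 °C.

10.5 °C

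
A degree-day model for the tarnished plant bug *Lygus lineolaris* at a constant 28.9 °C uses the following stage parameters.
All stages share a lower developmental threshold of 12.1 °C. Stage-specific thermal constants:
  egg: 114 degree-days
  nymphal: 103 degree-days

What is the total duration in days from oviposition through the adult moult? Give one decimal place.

12.9 days

Daily accumulation at 28.9 °C = 28.9 − 12.1 = 16.8 DD/day.
Total K = 114 + 103 = 217 DD.
Total duration = 217 / 16.8 = 12.917 ≈ 12.9 days.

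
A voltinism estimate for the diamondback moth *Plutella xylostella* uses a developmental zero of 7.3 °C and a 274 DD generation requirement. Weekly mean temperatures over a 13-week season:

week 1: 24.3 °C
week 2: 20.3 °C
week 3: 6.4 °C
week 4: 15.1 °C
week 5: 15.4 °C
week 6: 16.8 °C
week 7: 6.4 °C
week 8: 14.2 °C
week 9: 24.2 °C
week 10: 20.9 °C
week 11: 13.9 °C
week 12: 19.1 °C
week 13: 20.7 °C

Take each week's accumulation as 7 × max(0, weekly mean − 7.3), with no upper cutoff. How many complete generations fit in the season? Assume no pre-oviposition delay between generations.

3 generations

Weekly DD (7 × max(0, T̄ − 7.3)): 119.0, 91.0, 0.0, 54.6, 56.7, 66.5, 0.0, 48.3, 118.3, 95.2, 46.2, 82.6, 93.8.
Season total = 872.2 DD.
Complete generations = ⌊872.2 / 274⌋ = 3.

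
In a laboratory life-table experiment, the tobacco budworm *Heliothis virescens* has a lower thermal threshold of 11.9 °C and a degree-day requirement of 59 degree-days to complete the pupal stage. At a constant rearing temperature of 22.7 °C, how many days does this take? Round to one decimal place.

5.5 days

Daily accumulation = 22.7 − 11.9 = 10.8 DD/day.
Duration = 59 / 10.8 = 5.463 ≈ 5.5 days.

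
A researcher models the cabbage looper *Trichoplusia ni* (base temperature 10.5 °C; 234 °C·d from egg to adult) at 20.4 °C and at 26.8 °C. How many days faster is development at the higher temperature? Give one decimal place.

9.3 days

At 20.4 °C: 234 / (20.4 − 10.5) = 234 / 9.9 = 23.636 d.
At 26.8 °C: 234 / (26.8 − 10.5) = 234 / 16.3 = 14.356 d.
Difference = |23.636 − 14.356| = 9.281 ≈ 9.3 days.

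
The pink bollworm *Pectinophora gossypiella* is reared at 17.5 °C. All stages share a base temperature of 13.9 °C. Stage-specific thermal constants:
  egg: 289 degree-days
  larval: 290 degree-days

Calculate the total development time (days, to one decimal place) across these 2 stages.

160.8 days

Daily accumulation at 17.5 °C = 17.5 − 13.9 = 3.6 DD/day.
Total K = 289 + 290 = 579 DD.
Total duration = 579 / 3.6 = 160.833 ≈ 160.8 days.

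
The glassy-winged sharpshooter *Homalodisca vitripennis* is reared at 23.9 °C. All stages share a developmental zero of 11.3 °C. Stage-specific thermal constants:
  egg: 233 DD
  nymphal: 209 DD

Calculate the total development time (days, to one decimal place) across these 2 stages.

Daily accumulation at 23.9 °C = 23.9 − 11.3 = 12.6 DD/day.
Total K = 233 + 209 = 442 DD.
Total duration = 442 / 12.6 = 35.079 ≈ 35.1 days.

35.1 days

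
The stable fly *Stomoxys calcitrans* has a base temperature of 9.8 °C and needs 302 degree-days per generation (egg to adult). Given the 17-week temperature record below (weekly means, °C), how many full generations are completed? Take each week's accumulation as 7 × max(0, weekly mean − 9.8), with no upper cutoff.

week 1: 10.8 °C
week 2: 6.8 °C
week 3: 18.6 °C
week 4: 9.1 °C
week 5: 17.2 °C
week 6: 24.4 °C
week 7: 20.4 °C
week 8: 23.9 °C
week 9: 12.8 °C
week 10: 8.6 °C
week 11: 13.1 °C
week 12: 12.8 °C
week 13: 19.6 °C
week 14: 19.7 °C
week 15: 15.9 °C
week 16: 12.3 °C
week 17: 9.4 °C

Weekly DD (7 × max(0, T̄ − 9.8)): 7.0, 0.0, 61.6, 0.0, 51.8, 102.2, 74.2, 98.7, 21.0, 0.0, 23.1, 21.0, 68.6, 69.3, 42.7, 17.5, 0.0.
Season total = 658.7 DD.
Complete generations = ⌊658.7 / 302⌋ = 2.

2 generations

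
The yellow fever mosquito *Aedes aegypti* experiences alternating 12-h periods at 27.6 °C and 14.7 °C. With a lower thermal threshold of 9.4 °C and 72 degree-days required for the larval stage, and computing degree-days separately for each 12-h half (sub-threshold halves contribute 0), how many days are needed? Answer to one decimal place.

Day half: max(0, 27.6 − 9.4) × 0.5 = 18.2 × 0.5 = 9.10 DD.
Night half: max(0, 14.7 − 9.4) × 0.5 = 5.3 × 0.5 = 2.65 DD.
Per 24 h: 11.75 DD/day.
Duration = 72 / 11.75 = 6.128 ≈ 6.1 days.

6.1 days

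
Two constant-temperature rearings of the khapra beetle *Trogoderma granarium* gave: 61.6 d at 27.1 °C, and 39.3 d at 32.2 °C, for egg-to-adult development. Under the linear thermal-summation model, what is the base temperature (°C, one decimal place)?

18.1 °C

Linear rate model ⇒ the product D·(T − T_b) is constant across temperatures.
61.6·(27.1 − T_b) = 39.3·(32.2 − T_b)
T_b = (61.6·27.1 − 39.3·32.2) / (61.6 − 39.3) = 403.90 / 22.3 = 18.112 °C ≈ 18.1 °C.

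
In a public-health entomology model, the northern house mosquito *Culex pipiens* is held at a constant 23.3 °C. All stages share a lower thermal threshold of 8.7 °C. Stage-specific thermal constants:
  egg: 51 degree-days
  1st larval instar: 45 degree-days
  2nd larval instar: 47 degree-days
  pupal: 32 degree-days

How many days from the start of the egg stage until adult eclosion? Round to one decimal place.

12.0 days

Daily accumulation at 23.3 °C = 23.3 − 8.7 = 14.6 DD/day.
Total K = 51 + 45 + 47 + 32 = 175 DD.
Total duration = 175 / 14.6 = 11.986 ≈ 12.0 days.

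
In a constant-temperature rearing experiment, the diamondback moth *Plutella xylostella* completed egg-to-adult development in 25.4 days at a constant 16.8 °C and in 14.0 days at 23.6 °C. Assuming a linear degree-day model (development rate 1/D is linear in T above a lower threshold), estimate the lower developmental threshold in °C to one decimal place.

8.4 °C

Equal thermal constants: D₁(T₁ − T_b) = D₂(T₂ − T_b).
25.4·(16.8 − T_b) = 14.0·(23.6 − T_b)
T_b = (25.4·16.8 − 14.0·23.6) / (25.4 − 14.0) = 96.32 / 11.4 = 8.449 °C ≈ 8.4 °C.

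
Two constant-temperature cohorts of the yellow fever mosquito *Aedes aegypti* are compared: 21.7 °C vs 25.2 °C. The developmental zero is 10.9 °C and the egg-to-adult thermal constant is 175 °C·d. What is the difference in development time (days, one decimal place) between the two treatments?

4.0 days

At 21.7 °C: 175 / (21.7 − 10.9) = 175 / 10.8 = 16.204 d.
At 25.2 °C: 175 / (25.2 − 10.9) = 175 / 14.3 = 12.238 d.
Difference = |16.204 − 12.238| = 3.966 ≈ 4.0 days.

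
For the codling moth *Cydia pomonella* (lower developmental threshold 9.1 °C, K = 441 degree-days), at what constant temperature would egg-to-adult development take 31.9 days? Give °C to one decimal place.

22.9 °C

Required daily accumulation = 441 / 31.9 = 13.824 DD/day.
T = T_base + 13.824 = 9.1 + 13.824 = 22.924 ≈ 22.9 °C.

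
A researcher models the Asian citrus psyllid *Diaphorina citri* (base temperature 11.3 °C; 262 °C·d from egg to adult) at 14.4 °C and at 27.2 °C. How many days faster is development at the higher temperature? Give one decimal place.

At 14.4 °C: 262 / (14.4 − 11.3) = 262 / 3.1 = 84.516 d.
At 27.2 °C: 262 / (27.2 − 11.3) = 262 / 15.9 = 16.478 d.
Difference = |84.516 − 16.478| = 68.038 ≈ 68.0 days.

68.0 days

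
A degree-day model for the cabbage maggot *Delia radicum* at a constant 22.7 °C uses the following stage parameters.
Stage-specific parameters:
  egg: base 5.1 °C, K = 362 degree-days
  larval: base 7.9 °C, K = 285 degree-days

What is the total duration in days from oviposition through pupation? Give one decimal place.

39.8 days

egg: 362 / (22.7 − 5.1) = 362 / 17.6 = 20.568 d.
larval: 285 / (22.7 − 7.9) = 285 / 14.8 = 19.257 d.
Sum = 39.825 ≈ 39.8 days.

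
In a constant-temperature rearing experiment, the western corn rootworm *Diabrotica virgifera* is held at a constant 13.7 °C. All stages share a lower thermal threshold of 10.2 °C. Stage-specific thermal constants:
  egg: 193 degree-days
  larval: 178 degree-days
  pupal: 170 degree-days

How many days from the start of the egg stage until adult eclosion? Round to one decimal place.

154.6 days

Daily accumulation at 13.7 °C = 13.7 − 10.2 = 3.5 DD/day.
Total K = 193 + 178 + 170 = 541 DD.
Total duration = 541 / 3.5 = 154.571 ≈ 154.6 days.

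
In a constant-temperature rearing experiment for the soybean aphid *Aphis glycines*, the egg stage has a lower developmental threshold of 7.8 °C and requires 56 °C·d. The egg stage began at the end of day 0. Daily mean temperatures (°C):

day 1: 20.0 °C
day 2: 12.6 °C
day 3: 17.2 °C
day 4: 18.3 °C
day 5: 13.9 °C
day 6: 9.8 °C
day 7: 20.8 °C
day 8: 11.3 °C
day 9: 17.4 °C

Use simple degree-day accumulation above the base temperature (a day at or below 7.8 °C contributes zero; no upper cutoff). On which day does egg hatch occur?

day 7

Daily DD above 7.8 °C: 12.2, 4.8, 9.4, 10.5, 6.1, 2.0, 13.0, 3.5, 9.6.
Cumulative: 12.2, 17.0, 26.4, 36.9, 43.0, 45.0, 58.0, 61.5, 71.1.
The total first reaches 56 DD on day 7.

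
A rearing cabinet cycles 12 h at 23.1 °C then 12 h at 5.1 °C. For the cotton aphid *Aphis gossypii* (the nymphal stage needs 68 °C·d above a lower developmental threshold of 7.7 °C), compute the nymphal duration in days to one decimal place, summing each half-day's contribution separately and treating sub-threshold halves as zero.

8.8 days

Day half: max(0, 23.1 − 7.7) × 0.5 = 15.4 × 0.5 = 7.70 DD.
Night half: max(0, 5.1 − 7.7) × 0.5 = 0.0 × 0.5 = 0.00 DD.
Per 24 h: 7.70 DD/day.
Duration = 68 / 7.70 = 8.831 ≈ 8.8 days.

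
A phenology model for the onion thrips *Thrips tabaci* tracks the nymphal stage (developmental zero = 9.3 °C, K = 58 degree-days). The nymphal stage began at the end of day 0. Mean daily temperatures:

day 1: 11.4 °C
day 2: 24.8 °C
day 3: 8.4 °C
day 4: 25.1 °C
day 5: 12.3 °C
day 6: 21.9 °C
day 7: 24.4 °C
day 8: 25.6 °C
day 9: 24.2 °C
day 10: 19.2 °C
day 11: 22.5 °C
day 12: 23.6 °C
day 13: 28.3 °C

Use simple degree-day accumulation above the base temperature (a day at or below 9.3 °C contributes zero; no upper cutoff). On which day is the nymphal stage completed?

Daily DD above 9.3 °C: 2.1, 15.5, 0.0, 15.8, 3.0, 12.6, 15.1, 16.3, 14.9, 9.9, 13.2, 14.3, 19.0.
Cumulative: 2.1, 17.6, 17.6, 33.4, 36.4, 49.0, 64.1, 80.4, 95.3, 105.2, 118.4, 132.7, 151.7.
The total first reaches 58 DD on day 7.

day 7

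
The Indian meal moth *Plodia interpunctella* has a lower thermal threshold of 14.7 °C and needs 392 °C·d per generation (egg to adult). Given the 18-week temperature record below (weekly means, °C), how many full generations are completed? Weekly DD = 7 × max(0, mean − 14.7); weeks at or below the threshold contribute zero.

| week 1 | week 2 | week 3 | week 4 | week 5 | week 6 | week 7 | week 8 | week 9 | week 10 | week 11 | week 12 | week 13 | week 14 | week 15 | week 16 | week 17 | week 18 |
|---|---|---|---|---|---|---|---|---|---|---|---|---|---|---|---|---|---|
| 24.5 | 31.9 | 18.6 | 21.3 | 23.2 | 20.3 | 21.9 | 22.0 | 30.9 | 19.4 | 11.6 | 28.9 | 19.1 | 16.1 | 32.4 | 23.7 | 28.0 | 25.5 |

Weekly DD (7 × max(0, T̄ − 14.7)): 68.6, 120.4, 27.3, 46.2, 59.5, 39.2, 50.4, 51.1, 113.4, 32.9, 0.0, 99.4, 30.8, 9.8, 123.9, 63.0, 93.1, 75.6.
Season total = 1104.6 DD.
Complete generations = ⌊1104.6 / 392⌋ = 2.

2 generations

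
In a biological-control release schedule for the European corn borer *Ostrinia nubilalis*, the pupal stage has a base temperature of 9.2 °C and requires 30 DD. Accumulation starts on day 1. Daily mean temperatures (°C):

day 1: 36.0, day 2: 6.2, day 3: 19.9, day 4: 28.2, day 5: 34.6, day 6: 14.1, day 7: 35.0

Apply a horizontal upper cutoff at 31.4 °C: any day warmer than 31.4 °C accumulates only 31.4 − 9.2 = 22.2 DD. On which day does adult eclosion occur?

Daily DD above 9.2 °C (capped at 22.2): 22.2, 0.0, 10.7, 19.0, 22.2, 4.9, 22.2.
Cumulative: 22.2, 22.2, 32.9, 51.9, 74.1, 79.0, 101.2.
The total first reaches 30 DD on day 3.

day 3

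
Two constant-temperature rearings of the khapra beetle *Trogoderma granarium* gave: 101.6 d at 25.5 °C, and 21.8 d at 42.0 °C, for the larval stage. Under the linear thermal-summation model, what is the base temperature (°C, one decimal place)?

21.0 °C

Equal thermal constants: D₁(T₁ − T_b) = D₂(T₂ − T_b).
101.6·(25.5 − T_b) = 21.8·(42.0 − T_b)
T_b = (101.6·25.5 − 21.8·42.0) / (101.6 − 21.8) = 1675.20 / 79.8 = 20.992 °C ≈ 21.0 °C.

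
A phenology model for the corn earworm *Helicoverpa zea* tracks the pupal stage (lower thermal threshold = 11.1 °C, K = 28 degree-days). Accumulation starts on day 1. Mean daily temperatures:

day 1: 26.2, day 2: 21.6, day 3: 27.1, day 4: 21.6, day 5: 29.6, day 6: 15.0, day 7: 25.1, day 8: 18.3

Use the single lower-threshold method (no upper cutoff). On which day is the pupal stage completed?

day 3

Daily DD above 11.1 °C: 15.1, 10.5, 16.0, 10.5, 18.5, 3.9, 14.0, 7.2.
Cumulative: 15.1, 25.6, 41.6, 52.1, 70.6, 74.5, 88.5, 95.7.
The total first reaches 28 DD on day 3.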